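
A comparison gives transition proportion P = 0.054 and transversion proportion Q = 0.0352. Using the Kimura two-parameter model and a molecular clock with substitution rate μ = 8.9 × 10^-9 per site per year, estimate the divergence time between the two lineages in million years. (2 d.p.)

5.37

Under the Kimura two-parameter model, d = −½ ln(1 − 2P − Q) − ¼ ln(1 − 2Q).
1 − 2P − Q = 0.8568, giving −½ ln(0.8568) = 0.077275.
1 − 2Q = 0.9296, giving −¼ ln(0.9296) = 0.018250.
d = 0.077275 + 0.018250 = 0.095525.
Under a molecular clock d = 2μt, so t = d/(2μ) = 0.095525 / (2 × 8.9 × 10^-9) = 5.37 million years.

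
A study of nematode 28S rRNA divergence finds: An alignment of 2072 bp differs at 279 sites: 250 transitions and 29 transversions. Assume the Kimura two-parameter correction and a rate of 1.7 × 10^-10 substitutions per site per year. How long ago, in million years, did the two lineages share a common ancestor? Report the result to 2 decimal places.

P = 250/2072 ≈ 0.120656 and Q = 29/2072 ≈ 0.013996.
Under the Kimura two-parameter model, d = −½ ln(1 − 2P − Q) − ¼ ln(1 − 2Q).
1 − 2P − Q = 0.744692, giving −½ ln(0.744692) = 0.147392.
1 − 2Q = 0.972008, giving −¼ ln(0.972008) = 0.007098.
d = 0.147392 + 0.007098 = 0.154490.
Under a molecular clock d = 2μt, so t = d/(2μ) = 0.154490 / (2 × 1.7 × 10^-10) = 454.38 million years.

454.38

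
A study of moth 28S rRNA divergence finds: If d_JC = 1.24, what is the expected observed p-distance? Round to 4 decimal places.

p = (3/4)(1 − e^(−4d/3)) = 0.75 × (1 − e^(-1.653333)) = 0.75 × (1 − 0.191411) = 0.606442.

0.6064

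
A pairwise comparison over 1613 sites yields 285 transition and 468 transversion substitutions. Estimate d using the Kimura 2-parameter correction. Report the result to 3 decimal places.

P = 285/1613 ≈ 0.176689 and Q = 468/1613 ≈ 0.290143.
Under the Kimura two-parameter model, d = −½ ln(1 − 2P − Q) − ¼ ln(1 − 2Q).
1 − 2P − Q = 0.356479, giving −½ ln(0.356479) = 0.515740.
1 − 2Q = 0.419714, giving −¼ ln(0.419714) = 0.217045.
d = 0.515740 + 0.217045 = 0.732785.

0.733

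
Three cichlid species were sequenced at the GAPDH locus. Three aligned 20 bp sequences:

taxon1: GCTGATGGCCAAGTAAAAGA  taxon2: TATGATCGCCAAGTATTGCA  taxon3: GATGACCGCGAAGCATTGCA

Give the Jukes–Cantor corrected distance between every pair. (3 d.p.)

d(taxon1,taxon2) = 0.471, d(taxon1,taxon3) = 0.687, d(taxon2,taxon3) = 0.233

taxon1–taxon2: 7/20 sites differ → p = 0.35, d = −0.75 ln(1 − 0.466667) = 0.471457 ≈ 0.471.
taxon1–taxon3: 9/20 sites differ → p = 0.45, d = −0.75 ln(1 − 0.6) = 0.687218 ≈ 0.687.
taxon2–taxon3: 4/20 sites differ → p = 0.2, d = −0.75 ln(1 − 0.266667) = 0.232617 ≈ 0.233.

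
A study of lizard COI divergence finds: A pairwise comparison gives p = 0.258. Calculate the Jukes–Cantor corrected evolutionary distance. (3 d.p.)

0.316

d = −(3/4) ln(1 − 4p/3) = −0.75 ln(1 − 0.344) = −0.75 ln(0.656)
  = −0.75 × (-0.421594) = 0.316196 substitutions/site.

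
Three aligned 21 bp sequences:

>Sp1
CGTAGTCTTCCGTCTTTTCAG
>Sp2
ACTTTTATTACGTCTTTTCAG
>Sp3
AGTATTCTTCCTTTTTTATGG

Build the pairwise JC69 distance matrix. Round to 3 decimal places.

Sp1–Sp2: 6/21 sites differ → p ≈ 0.285714, d = −0.75 ln(1 − 0.380952) = 0.359679 ≈ 0.360.
Sp1–Sp3: 7/21 sites differ → p ≈ 0.333333, d = −0.75 ln(1 − 0.444444) = 0.440839 ≈ 0.441.
Sp2–Sp3: 9/21 sites differ → p ≈ 0.428571, d = −0.75 ln(1 − 0.571428) = 0.635472 ≈ 0.635.

d(Sp1,Sp2) = 0.360, d(Sp1,Sp3) = 0.441, d(Sp2,Sp3) = 0.635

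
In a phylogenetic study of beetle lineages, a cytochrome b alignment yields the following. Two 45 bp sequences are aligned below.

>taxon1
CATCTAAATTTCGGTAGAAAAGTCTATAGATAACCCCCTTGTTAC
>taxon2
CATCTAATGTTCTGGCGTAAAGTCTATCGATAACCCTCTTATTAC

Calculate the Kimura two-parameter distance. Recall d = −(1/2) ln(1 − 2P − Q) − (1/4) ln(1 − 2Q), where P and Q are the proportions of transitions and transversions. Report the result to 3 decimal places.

Of 45 sites, 2 differences are transitions and 7 are transversions, so P = 2/45 ≈ 0.044444 and Q = 7/45 ≈ 0.155556.
Under the Kimura two-parameter model, d = −½ ln(1 − 2P − Q) − ¼ ln(1 − 2Q).
1 − 2P − Q = 0.755556, giving −½ ln(0.755556) = 0.140151.
1 − 2Q = 0.688888, giving −¼ ln(0.688888) = 0.093169.
d = 0.140151 + 0.093169 = 0.233320.

0.233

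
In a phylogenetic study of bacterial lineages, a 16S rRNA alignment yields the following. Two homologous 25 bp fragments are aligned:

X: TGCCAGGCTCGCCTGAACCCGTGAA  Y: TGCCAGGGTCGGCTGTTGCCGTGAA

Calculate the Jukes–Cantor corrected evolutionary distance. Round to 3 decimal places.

The sequences differ at 5 of 25 sites (8, 12, 16, 17, 18), so p = 5/25 = 0.2.
d = −(3/4) ln(1 − 4p/3) = −0.75 ln(1 − 0.266667) = −0.75 ln(0.733333)
  = −0.75 × (-0.310155) = 0.232616 substitutions/site.

0.233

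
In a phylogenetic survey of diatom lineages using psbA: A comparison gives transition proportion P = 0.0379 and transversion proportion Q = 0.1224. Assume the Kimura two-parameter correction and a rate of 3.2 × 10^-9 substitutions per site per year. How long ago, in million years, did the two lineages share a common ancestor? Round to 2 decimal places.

Under the Kimura two-parameter model, d = −½ ln(1 − 2P − Q) − ¼ ln(1 − 2Q).
1 − 2P − Q = 0.8018, giving −½ ln(0.8018) = 0.110448.
1 − 2Q = 0.7552, giving −¼ ln(0.7552) = 0.070193.
d = 0.110448 + 0.070193 = 0.180641.
Under a molecular clock d = 2μt, so t = d/(2μ) = 0.180641 / (2 × 3.2 × 10^-9) = 28.23 million years.

28.23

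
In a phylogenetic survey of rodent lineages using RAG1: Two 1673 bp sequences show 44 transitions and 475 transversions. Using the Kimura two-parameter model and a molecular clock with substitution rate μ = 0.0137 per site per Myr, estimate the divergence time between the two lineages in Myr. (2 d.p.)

P = 44/1673 ≈ 0.0263 and Q = 475/1673 ≈ 0.283921.
Under the Kimura two-parameter model, d = −½ ln(1 − 2P − Q) − ¼ ln(1 − 2Q).
1 − 2P − Q = 0.663479, giving −½ ln(0.663479) = 0.205129.
1 − 2Q = 0.432158, giving −¼ ln(0.432158) = 0.209741.
d = 0.205129 + 0.209741 = 0.414870.
Under a molecular clock d = 2μt, so t = d/(2μ) = 0.414870 / (2 × 0.0137) = 15.14 Myr.

15.14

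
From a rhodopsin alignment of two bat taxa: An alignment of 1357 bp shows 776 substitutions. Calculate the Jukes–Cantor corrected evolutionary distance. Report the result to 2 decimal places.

p = 776/1357 ≈ 0.57185.
d = −(3/4) ln(1 − 4p/3) = −0.75 ln(1 − 0.762467) = −0.75 ln(0.237533)
  = −0.75 × (-1.437449) = 1.078087 substitutions/site.

1.08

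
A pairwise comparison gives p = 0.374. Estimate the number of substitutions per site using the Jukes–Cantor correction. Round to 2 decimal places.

d = −(3/4) ln(1 − 4p/3) = −0.75 ln(1 − 0.498667) = −0.75 ln(0.501333)
  = −0.75 × (-0.690485) = 0.517864 substitutions/site.

0.52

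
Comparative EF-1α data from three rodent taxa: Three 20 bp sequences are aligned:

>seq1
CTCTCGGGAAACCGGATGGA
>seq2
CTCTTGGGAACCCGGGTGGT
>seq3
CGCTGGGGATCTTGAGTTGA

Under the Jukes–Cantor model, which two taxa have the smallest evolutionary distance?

seq1 and seq2

seq1–seq2: 4/20 differ, p = 0.200, d = 0.233.
seq1–seq3: 9/20 differ, p = 0.450, d = 0.687.
seq2–seq3: 8/20 differ, p = 0.400, d = 0.572.
The smallest distance is between seq1 and seq2.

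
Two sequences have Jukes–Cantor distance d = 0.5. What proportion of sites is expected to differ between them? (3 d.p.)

0.365

p = (3/4)(1 − e^(−4d/3)) = 0.75 × (1 − e^(-0.666667)) = 0.75 × (1 − 0.513417) = 0.364937.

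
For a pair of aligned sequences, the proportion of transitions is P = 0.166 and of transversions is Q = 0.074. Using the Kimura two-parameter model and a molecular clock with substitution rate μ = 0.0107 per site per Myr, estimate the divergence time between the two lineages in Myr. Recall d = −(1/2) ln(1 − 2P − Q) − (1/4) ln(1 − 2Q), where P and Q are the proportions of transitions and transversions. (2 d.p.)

14.04

Under the Kimura two-parameter model, d = −½ ln(1 − 2P − Q) − ¼ ln(1 − 2Q).
1 − 2P − Q = 0.594, giving −½ ln(0.594) = 0.260438.
1 − 2Q = 0.852, giving −¼ ln(0.852) = 0.040042.
d = 0.260438 + 0.040042 = 0.300480.
Under a molecular clock d = 2μt, so t = d/(2μ) = 0.300480 / (2 × 0.0107) = 14.04 Myr.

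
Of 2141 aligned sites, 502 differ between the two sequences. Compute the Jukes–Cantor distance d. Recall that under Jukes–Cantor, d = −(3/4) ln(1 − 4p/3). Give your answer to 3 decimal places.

p = 502/2141 ≈ 0.23447.
d = −(3/4) ln(1 − 4p/3) = −0.75 ln(1 − 0.312627) = −0.75 ln(0.687373)
  = −0.75 × (-0.374878) = 0.281159 substitutions/site.

0.281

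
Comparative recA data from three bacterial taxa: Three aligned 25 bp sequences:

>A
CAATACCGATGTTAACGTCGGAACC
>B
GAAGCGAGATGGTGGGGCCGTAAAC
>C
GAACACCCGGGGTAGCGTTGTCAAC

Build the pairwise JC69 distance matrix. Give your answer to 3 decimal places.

d(A,B) = 0.766, d(A,C) = 0.663, d(B,C) = 0.766

A–B: 12/25 sites differ → p = 0.48, d = −0.75 ln(1 − 0.64) = 0.766238 ≈ 0.766.
A–C: 11/25 sites differ → p = 0.44, d = −0.75 ln(1 − 0.586667) = 0.662626 ≈ 0.663.
B–C: 12/25 sites differ → p = 0.48, d = −0.75 ln(1 − 0.64) = 0.766238 ≈ 0.766.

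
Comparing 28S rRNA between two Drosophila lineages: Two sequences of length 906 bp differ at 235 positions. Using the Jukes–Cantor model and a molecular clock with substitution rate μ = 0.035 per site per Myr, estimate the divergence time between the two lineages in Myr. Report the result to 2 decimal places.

4.55

p = 235/906 ≈ 0.259382.
d = −(3/4) ln(1 − 4p/3) = −0.75 ln(1 − 0.345843) = −0.75 ln(0.654157)
  = −0.75 × (-0.424408) = 0.318306 substitutions/site.
Under a molecular clock d = 2μt, so t = d/(2μ) = 0.318306 / (2 × 0.035) = 4.55 Myr.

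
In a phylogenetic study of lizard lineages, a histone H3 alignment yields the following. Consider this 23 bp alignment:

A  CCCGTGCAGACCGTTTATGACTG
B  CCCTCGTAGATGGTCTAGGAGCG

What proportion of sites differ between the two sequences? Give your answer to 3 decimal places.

0.391

The sequences differ at 9 of 23 positions (sites 4, 5, 7, 11, 12, 15, 18, 21, 22).
p = 9/23 = 0.391304… ≈ 0.391 (to 3 d.p.).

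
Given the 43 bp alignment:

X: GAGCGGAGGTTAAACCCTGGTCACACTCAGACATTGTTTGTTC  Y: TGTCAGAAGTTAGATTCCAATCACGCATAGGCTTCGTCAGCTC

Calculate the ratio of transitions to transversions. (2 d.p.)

3.00

Transitions are A↔G and C↔T; transversions are all other mismatches.
Transitions: 15. Transversions: 5.
R = 15/5 = 3.00.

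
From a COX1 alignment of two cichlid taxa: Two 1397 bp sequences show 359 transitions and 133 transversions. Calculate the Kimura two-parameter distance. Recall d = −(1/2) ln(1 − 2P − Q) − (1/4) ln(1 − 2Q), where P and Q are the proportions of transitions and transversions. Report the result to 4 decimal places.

0.5225

P = 359/1397 ≈ 0.256979 and Q = 133/1397 ≈ 0.095204.
Under the Kimura two-parameter model, d = −½ ln(1 − 2P − Q) − ¼ ln(1 − 2Q).
1 − 2P − Q = 0.390838, giving −½ ln(0.390838) = 0.469731.
1 − 2Q = 0.809592, giving −¼ ln(0.809592) = 0.052806.
d = 0.469731 + 0.052806 = 0.522537.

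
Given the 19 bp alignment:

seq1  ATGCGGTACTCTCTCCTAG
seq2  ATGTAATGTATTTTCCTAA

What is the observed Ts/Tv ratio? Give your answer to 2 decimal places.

Transitions are A↔G and C↔T; transversions are all other mismatches.
Transitions: 8. Transversions: 1.
R = 8/1 = 8.00.

8.00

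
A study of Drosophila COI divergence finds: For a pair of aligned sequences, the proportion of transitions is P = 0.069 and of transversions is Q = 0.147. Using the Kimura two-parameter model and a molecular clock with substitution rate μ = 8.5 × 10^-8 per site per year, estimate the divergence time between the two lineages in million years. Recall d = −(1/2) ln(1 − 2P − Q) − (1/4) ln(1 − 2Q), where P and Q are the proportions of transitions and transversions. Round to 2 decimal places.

Under the Kimura two-parameter model, d = −½ ln(1 − 2P − Q) − ¼ ln(1 − 2Q).
1 − 2P − Q = 0.715, giving −½ ln(0.715) = 0.167736.
1 − 2Q = 0.706, giving −¼ ln(0.706) = 0.087035.
d = 0.167736 + 0.087035 = 0.254771.
Under a molecular clock d = 2μt, so t = d/(2μ) = 0.254771 / (2 × 8.5 × 10^-8) = 1.50 million years.

1.50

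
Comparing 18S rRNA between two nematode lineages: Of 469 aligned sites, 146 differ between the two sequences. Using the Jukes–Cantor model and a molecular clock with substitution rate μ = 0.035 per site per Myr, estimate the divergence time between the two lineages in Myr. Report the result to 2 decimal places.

5.75

p = 146/469 ≈ 0.311301.
d = −(3/4) ln(1 − 4p/3) = −0.75 ln(1 − 0.415068) = −0.75 ln(0.584932)
  = −0.75 × (-0.536260) = 0.402195 substitutions/site.
Under a molecular clock d = 2μt, so t = d/(2μ) = 0.402195 / (2 × 0.035) = 5.75 Myr.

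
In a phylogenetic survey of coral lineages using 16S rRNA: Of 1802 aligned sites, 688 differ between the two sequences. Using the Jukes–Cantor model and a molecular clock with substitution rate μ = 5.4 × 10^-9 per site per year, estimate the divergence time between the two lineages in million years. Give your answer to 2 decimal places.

49.41

p = 688/1802 ≈ 0.381798.
d = −(3/4) ln(1 − 4p/3) = −0.75 ln(1 − 0.509064) = −0.75 ln(0.490936)
  = −0.75 × (-0.711442) = 0.533582 substitutions/site.
Under a molecular clock d = 2μt, so t = d/(2μ) = 0.533582 / (2 × 5.4 × 10^-9) = 49.41 million years.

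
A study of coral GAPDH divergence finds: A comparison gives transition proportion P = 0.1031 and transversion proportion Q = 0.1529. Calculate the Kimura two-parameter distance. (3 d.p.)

Under the Kimura two-parameter model, d = −½ ln(1 − 2P − Q) − ¼ ln(1 − 2Q).
1 − 2P − Q = 0.6409, giving −½ ln(0.6409) = 0.222441.
1 − 2Q = 0.6942, giving −¼ ln(0.6942) = 0.091249.
d = 0.222441 + 0.091249 = 0.313690.

0.314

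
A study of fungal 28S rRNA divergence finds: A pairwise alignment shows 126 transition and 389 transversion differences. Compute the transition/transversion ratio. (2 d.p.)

0.32

R = 126/389 = 0.323907… ≈ 0.32 (to 2 d.p.).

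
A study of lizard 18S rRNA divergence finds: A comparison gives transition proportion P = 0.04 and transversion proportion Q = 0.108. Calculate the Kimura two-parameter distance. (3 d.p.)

Under the Kimura two-parameter model, d = −½ ln(1 − 2P − Q) − ¼ ln(1 − 2Q).
1 − 2P − Q = 0.812, giving −½ ln(0.812) = 0.104127.
1 − 2Q = 0.784, giving −¼ ln(0.784) = 0.060837.
d = 0.104127 + 0.060837 = 0.164964.

0.165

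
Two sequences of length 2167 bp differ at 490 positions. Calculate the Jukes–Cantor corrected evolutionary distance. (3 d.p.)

0.269

p = 490/2167 ≈ 0.226119.
d = −(3/4) ln(1 − 4p/3) = −0.75 ln(1 − 0.301492) = −0.75 ln(0.698508)
  = −0.75 × (-0.358809) = 0.269107 substitutions/site.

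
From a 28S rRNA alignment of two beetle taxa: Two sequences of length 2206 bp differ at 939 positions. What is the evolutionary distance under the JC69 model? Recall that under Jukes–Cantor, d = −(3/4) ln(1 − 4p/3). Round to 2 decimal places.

p = 939/2206 ≈ 0.425657.
d = −(3/4) ln(1 − 4p/3) = −0.75 ln(1 − 0.567543) = −0.75 ln(0.432457)
  = −0.75 × (-0.838272) = 0.628704 substitutions/site.

0.63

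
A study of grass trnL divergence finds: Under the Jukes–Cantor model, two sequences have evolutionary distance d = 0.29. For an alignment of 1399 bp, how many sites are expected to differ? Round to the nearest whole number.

Invert JC69: p = (3/4)(1 − e^(−4d/3)) = 0.75 × (1 − e^(-0.386667)) = 0.75 × (1 − 0.679317) = 0.240512.
Expected differing sites = pL ≈ 0.240512 × 1399 = 336.476288 ≈ 336.

336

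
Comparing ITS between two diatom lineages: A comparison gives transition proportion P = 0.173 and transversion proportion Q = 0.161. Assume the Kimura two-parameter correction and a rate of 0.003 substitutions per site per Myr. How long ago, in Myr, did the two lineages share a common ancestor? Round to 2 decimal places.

75.13

Under the Kimura two-parameter model, d = −½ ln(1 − 2P − Q) − ¼ ln(1 − 2Q).
1 − 2P − Q = 0.493, giving −½ ln(0.493) = 0.353623.
1 − 2Q = 0.678, giving −¼ ln(0.678) = 0.097152.
d = 0.353623 + 0.097152 = 0.450775.
Under a molecular clock d = 2μt, so t = d/(2μ) = 0.450775 / (2 × 0.003) = 75.13 Myr.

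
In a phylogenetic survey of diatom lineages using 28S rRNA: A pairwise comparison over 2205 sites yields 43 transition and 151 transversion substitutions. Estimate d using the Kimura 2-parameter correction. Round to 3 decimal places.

0.094

P = 43/2205 ≈ 0.019501 and Q = 151/2205 ≈ 0.068481.
Under the Kimura two-parameter model, d = −½ ln(1 − 2P − Q) − ¼ ln(1 − 2Q).
1 − 2P − Q = 0.892517, giving −½ ln(0.892517) = 0.056855.
1 − 2Q = 0.863038, giving −¼ ln(0.863038) = 0.036824.
d = 0.056855 + 0.036824 = 0.093679.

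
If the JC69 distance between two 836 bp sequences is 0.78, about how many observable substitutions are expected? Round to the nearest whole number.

Invert JC69: p = (3/4)(1 − e^(−4d/3)) = 0.75 × (1 − e^(-1.04)) = 0.75 × (1 − 0.353455) = 0.484909.
Expected differing sites = pL ≈ 0.484909 × 836 = 405.383924 ≈ 405.

405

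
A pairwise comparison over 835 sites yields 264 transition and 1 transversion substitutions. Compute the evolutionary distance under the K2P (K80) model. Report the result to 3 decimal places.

P = 264/835 ≈ 0.316168 and Q = 1/835 ≈ 0.001198.
Under the Kimura two-parameter model, d = −½ ln(1 − 2P − Q) − ¼ ln(1 − 2Q).
1 − 2P − Q = 0.366466, giving −½ ln(0.366466) = 0.501925.
1 − 2Q = 0.997604, giving −¼ ln(0.997604) = 0.000600.
d = 0.501925 + 0.000600 = 0.502525.

0.503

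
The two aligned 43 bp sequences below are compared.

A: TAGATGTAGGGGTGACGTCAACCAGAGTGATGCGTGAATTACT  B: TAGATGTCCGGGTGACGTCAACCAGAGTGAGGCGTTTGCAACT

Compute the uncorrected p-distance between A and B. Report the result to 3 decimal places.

0.186

The sequences differ at 8 of 43 positions (sites 8, 9, 31, 36, 37, 38, 39, 40).
p = 8/43 = 0.186046… ≈ 0.186 (to 3 d.p.).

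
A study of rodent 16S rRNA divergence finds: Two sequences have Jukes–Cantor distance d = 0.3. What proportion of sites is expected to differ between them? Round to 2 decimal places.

0.25

p = (3/4)(1 − e^(−4d/3)) = 0.75 × (1 − e^(-0.4)) = 0.75 × (1 − 0.670320) = 0.247260.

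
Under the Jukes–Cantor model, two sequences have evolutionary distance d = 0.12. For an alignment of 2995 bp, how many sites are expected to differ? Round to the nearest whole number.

332

Invert JC69: p = (3/4)(1 − e^(−4d/3)) = 0.75 × (1 − e^(-0.16)) = 0.75 × (1 − 0.852144) = 0.110892.
Expected differing sites = pL ≈ 0.110892 × 2995 = 332.12154 ≈ 332.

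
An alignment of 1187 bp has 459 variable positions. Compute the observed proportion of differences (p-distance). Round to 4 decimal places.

p = 459/1187 = 0.386689… ≈ 0.3867 (to 4 d.p.).

0.3867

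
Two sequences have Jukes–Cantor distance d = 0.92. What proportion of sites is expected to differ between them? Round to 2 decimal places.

0.53

p = (3/4)(1 − e^(−4d/3)) = 0.75 × (1 − e^(-1.226667)) = 0.75 × (1 − 0.293268) = 0.530049.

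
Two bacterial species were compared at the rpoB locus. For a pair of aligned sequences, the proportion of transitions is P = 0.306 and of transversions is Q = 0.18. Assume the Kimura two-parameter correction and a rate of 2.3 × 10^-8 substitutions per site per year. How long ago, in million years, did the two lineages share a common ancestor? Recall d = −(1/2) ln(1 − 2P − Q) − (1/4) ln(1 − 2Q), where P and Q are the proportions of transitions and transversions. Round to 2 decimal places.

19.49

Under the Kimura two-parameter model, d = −½ ln(1 − 2P − Q) − ¼ ln(1 − 2Q).
1 − 2P − Q = 0.208, giving −½ ln(0.208) = 0.785109.
1 − 2Q = 0.64, giving −¼ ln(0.64) = 0.111572.
d = 0.785109 + 0.111572 = 0.896681.
Under a molecular clock d = 2μt, so t = d/(2μ) = 0.896681 / (2 × 2.3 × 10^-8) = 19.49 million years.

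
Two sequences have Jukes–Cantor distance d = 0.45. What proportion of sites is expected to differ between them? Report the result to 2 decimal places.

p = (3/4)(1 − e^(−4d/3)) = 0.75 × (1 − e^(-0.6)) = 0.75 × (1 − 0.548812) = 0.338391.

0.34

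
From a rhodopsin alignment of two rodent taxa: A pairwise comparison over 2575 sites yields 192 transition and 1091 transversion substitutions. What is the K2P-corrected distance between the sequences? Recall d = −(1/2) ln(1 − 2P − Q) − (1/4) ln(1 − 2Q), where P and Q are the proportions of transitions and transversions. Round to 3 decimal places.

P = 192/2575 ≈ 0.074563 and Q = 1091/2575 ≈ 0.423689.
Under the Kimura two-parameter model, d = −½ ln(1 − 2P − Q) − ¼ ln(1 − 2Q).
1 − 2P − Q = 0.427185, giving −½ ln(0.427185) = 0.425269.
1 − 2Q = 0.152622, giving −¼ ln(0.152622) = 0.469948.
d = 0.425269 + 0.469948 = 0.895217.

0.895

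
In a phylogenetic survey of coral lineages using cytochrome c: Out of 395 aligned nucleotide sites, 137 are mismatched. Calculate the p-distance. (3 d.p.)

p = 137/395 = 0.346835… ≈ 0.347 (to 3 d.p.).

0.347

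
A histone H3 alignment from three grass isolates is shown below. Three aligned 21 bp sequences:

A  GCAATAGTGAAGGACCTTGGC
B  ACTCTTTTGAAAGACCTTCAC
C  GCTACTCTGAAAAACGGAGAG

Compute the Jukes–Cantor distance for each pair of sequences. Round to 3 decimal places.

d(A,B) = 0.532, d(A,C) = 0.899, d(B,C) = 0.756

A–B: 8/21 sites differ → p ≈ 0.380952, d = −0.75 ln(1 − 0.507936) = 0.531860 ≈ 0.532.
A–C: 11/21 sites differ → p ≈ 0.52381, d = −0.75 ln(1 − 0.698413) = 0.899023 ≈ 0.899.
B–C: 10/21 sites differ → p ≈ 0.47619, d = −0.75 ln(1 − 0.63492) = 0.755729 ≈ 0.756.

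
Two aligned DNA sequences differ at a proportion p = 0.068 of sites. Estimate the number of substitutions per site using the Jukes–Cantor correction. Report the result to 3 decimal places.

0.071

d = −(3/4) ln(1 − 4p/3) = −0.75 ln(1 − 0.090667) = −0.75 ln(0.909333)
  = −0.75 × (-0.095044) = 0.071283 substitutions/site.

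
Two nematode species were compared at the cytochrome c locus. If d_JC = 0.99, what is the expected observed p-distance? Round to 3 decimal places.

0.550

p = (3/4)(1 − e^(−4d/3)) = 0.75 × (1 − e^(-1.32)) = 0.75 × (1 − 0.267135) = 0.549649.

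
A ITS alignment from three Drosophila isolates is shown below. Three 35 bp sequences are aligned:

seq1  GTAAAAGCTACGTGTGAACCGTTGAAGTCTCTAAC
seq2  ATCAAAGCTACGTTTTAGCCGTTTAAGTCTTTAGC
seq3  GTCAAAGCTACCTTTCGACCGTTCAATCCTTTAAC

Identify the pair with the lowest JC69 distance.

seq1 and seq2

seq1–seq2: 8/35 differ, p = 0.229, d = 0.273.
seq1–seq3: 9/35 differ, p = 0.257, d = 0.315.
seq2–seq3: 9/35 differ, p = 0.257, d = 0.315.
The smallest distance is between seq1 and seq2.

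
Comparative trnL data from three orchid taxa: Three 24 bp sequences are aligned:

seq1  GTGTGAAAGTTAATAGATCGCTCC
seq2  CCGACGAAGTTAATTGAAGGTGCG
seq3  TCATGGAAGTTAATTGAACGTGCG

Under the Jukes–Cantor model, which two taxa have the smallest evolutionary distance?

seq2 and seq3

seq1–seq2: 11/24 differ, p = 0.458, d = 0.708.
seq1–seq3: 9/24 differ, p = 0.375, d = 0.520.
seq2–seq3: 5/24 differ, p = 0.208, d = 0.244.
The smallest distance is between seq2 and seq3.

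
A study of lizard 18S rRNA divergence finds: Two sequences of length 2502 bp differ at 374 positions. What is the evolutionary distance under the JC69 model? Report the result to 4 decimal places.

p = 374/2502 ≈ 0.14948.
d = −(3/4) ln(1 − 4p/3) = −0.75 ln(1 − 0.199307) = −0.75 ln(0.800693)
  = −0.75 × (-0.222278) = 0.166709 substitutions/site.

0.1667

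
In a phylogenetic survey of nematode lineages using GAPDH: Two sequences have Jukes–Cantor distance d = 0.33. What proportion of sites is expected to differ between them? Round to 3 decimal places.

p = (3/4)(1 − e^(−4d/3)) = 0.75 × (1 − e^(-0.44)) = 0.75 × (1 − 0.644036) = 0.266973.

0.267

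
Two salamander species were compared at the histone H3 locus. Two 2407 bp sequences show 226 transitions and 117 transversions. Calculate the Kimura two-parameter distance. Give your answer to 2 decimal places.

0.16

P = 226/2407 ≈ 0.093893 and Q = 117/2407 ≈ 0.048608.
Under the Kimura two-parameter model, d = −½ ln(1 − 2P − Q) − ¼ ln(1 − 2Q).
1 − 2P − Q = 0.763606, giving −½ ln(0.763606) = 0.134852.
1 − 2Q = 0.902784, giving −¼ ln(0.902784) = 0.025568.
d = 0.134852 + 0.025568 = 0.160420.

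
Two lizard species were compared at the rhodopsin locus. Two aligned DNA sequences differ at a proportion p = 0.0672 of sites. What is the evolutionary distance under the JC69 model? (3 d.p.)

d = −(3/4) ln(1 − 4p/3) = −0.75 ln(1 − 0.0896) = −0.75 ln(0.9104)
  = −0.75 × (-0.093871) = 0.070403 substitutions/site.

0.070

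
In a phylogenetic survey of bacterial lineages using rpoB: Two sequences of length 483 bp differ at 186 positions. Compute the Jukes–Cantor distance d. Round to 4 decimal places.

0.5403

p = 186/483 ≈ 0.385093.
d = −(3/4) ln(1 − 4p/3) = −0.75 ln(1 − 0.513457) = −0.75 ln(0.486543)
  = −0.75 × (-0.720430) = 0.540323 substitutions/site.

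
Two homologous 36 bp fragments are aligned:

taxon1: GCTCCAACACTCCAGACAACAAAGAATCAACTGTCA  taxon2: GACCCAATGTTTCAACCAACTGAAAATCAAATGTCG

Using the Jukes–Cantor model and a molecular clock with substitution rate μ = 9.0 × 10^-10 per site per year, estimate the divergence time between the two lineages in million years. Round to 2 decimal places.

The sequences differ at 13 of 36 sites, so p = 13/36 ≈ 0.361111.
d = −(3/4) ln(1 − 4p/3) = −0.75 ln(1 − 0.481481) = −0.75 ln(0.518519)
  = −0.75 × (-0.656779) = 0.492584 substitutions/site.
Under a molecular clock d = 2μt, so t = d/(2μ) = 0.492584 / (2 × 9.0 × 10^-10) = 273.66 million years.

273.66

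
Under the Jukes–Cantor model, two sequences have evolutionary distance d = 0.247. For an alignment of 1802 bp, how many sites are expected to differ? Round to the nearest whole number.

Invert JC69: p = (3/4)(1 − e^(−4d/3)) = 0.75 × (1 − e^(-0.329333)) = 0.75 × (1 − 0.719403) = 0.210448.
Expected differing sites = pL ≈ 0.210448 × 1802 = 379.227296 ≈ 379.

379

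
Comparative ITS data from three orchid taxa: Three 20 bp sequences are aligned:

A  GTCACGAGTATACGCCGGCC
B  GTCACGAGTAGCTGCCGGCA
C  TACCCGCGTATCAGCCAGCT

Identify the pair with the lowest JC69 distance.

A and B

A–B: 4/20 differ, p = 0.200, d = 0.233.
A–C: 8/20 differ, p = 0.400, d = 0.572.
B–C: 8/20 differ, p = 0.400, d = 0.572.
The smallest distance is between A and B.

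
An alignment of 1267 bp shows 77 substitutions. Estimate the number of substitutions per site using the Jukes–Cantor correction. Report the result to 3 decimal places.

0.063

p = 77/1267 ≈ 0.060773.
d = −(3/4) ln(1 − 4p/3) = −0.75 ln(1 − 0.081031) = −0.75 ln(0.918969)
  = −0.75 × (-0.084503) = 0.063377 substitutions/site.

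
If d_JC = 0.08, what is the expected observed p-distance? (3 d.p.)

p = (3/4)(1 − e^(−4d/3)) = 0.75 × (1 − e^(-0.106667)) = 0.75 × (1 − 0.898825) = 0.075881.

0.076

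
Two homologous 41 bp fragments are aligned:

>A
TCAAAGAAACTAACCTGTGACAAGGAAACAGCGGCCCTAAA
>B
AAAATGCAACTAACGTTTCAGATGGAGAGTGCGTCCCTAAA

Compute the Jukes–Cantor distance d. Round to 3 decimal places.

The sequences differ at 13 of 41 sites, so p = 13/41 ≈ 0.317073.
d = −(3/4) ln(1 − 4p/3) = −0.75 ln(1 − 0.422764) = −0.75 ln(0.577236)
  = −0.75 × (-0.549504) = 0.412128 substitutions/site.

0.412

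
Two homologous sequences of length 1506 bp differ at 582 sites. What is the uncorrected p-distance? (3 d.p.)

p = 582/1506 = 0.386454… ≈ 0.386 (to 3 d.p.).

0.386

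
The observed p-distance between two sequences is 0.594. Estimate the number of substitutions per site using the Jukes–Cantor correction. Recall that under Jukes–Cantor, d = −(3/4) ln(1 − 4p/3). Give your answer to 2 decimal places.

1.18

d = −(3/4) ln(1 − 4p/3) = −0.75 ln(1 − 0.792) = −0.75 ln(0.208)
  = −0.75 × (-1.570217) = 1.177663 substitutions/site.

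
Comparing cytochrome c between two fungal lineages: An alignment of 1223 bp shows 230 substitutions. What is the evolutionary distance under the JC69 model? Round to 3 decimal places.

0.217

p = 230/1223 ≈ 0.188062.
d = −(3/4) ln(1 − 4p/3) = −0.75 ln(1 − 0.250749) = −0.75 ln(0.749251)
  = −0.75 × (-0.288681) = 0.216511 substitutions/site.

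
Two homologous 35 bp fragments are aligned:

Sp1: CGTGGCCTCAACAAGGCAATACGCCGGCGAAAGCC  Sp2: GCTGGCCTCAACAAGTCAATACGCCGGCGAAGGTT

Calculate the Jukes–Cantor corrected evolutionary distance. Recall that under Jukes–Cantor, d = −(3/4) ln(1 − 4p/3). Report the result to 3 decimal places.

0.195

The sequences differ at 6 of 35 sites (1, 2, 16, 32, 34, 35), so p = 6/35 ≈ 0.171429.
d = −(3/4) ln(1 − 4p/3) = −0.75 ln(1 − 0.228572) = −0.75 ln(0.771428)
  = −0.75 × (-0.259512) = 0.194634 substitutions/site.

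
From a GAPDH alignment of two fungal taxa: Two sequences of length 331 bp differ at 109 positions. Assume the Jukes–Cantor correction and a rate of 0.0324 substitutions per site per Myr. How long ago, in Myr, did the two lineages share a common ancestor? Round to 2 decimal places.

p = 109/331 ≈ 0.329305.
d = −(3/4) ln(1 − 4p/3) = −0.75 ln(1 − 0.439073) = −0.75 ln(0.560927)
  = −0.75 × (-0.578165) = 0.433624 substitutions/site.
Under a molecular clock d = 2μt, so t = d/(2μ) = 0.433624 / (2 × 0.0324) = 6.69 Myr.

6.69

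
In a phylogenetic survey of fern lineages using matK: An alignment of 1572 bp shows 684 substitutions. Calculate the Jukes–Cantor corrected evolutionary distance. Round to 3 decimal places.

0.651

p = 684/1572 ≈ 0.435115.
d = −(3/4) ln(1 − 4p/3) = −0.75 ln(1 − 0.580153) = −0.75 ln(0.419847)
  = −0.75 × (-0.867865) = 0.650899 substitutions/site.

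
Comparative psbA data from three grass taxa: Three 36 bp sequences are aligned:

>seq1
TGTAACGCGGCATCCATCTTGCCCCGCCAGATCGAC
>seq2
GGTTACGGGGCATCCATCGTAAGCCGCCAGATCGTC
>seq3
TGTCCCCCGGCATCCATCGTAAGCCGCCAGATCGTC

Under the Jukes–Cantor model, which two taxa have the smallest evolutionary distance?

seq2 and seq3

seq1–seq2: 8/36 differ, p = 0.222, d = 0.264.
seq1–seq3: 8/36 differ, p = 0.222, d = 0.264.
seq2–seq3: 5/36 differ, p = 0.139, d = 0.154.
The smallest distance is between seq2 and seq3.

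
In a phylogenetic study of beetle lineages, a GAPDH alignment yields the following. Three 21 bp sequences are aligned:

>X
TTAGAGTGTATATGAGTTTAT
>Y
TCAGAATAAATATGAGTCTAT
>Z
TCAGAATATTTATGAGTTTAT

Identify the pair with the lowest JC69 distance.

Y and Z

X–Y: 5/21 differ, p = 0.238, d = 0.286.
X–Z: 4/21 differ, p = 0.190, d = 0.220.
Y–Z: 3/21 differ, p = 0.143, d = 0.158.
The smallest distance is between Y and Z.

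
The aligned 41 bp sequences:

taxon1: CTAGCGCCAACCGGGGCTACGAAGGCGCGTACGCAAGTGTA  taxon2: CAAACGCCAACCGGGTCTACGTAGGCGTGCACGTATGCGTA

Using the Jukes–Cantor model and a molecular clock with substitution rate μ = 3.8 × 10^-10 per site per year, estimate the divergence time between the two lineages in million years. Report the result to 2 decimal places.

The sequences differ at 9 of 41 sites (2, 4, 16, 22, 28, 30, 34, 36, 38), so p = 9/41 ≈ 0.219512.
d = −(3/4) ln(1 − 4p/3) = −0.75 ln(1 − 0.292683) = −0.75 ln(0.707317)
  = −0.75 × (-0.346276) = 0.259707 substitutions/site.
Under a molecular clock d = 2μt, so t = d/(2μ) = 0.259707 / (2 × 3.8 × 10^-10) = 341.72 million years.

341.72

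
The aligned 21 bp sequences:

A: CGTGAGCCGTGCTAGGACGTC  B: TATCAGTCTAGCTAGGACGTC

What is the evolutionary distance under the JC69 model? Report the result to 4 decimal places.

The sequences differ at 6 of 21 sites (1, 2, 4, 7, 9, 10), so p = 6/21 ≈ 0.285714.
d = −(3/4) ln(1 − 4p/3) = −0.75 ln(1 − 0.380952) = −0.75 ln(0.619048)
  = −0.75 × (-0.479572) = 0.359679 substitutions/site.

0.3597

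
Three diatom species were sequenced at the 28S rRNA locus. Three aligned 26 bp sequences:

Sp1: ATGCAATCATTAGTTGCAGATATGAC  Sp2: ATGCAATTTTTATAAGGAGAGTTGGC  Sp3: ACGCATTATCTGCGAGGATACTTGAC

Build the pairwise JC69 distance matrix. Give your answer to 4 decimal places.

d(Sp1,Sp2) = 0.4643, d(Sp1,Sp3) = 0.8240, d(Sp2,Sp3) = 0.5393

Sp1–Sp2: 9/26 sites differ → p ≈ 0.346154, d = −0.75 ln(1 − 0.461539) = 0.464280 ≈ 0.4643.
Sp1–Sp3: 13/26 sites differ → p = 0.5, d = −0.75 ln(1 − 0.666667) = 0.823960 ≈ 0.8240.
Sp2–Sp3: 10/26 sites differ → p ≈ 0.384615, d = −0.75 ln(1 − 0.51282) = 0.539341 ≈ 0.5393.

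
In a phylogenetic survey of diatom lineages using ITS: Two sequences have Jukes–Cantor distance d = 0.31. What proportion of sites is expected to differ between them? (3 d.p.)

p = (3/4)(1 − e^(−4d/3)) = 0.75 × (1 − e^(-0.413333)) = 0.75 × (1 − 0.661442) = 0.253919.

0.254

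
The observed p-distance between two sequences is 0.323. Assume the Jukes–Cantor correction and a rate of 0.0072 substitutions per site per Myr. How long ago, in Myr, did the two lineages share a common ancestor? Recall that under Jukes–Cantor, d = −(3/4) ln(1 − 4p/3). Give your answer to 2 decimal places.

d = −(3/4) ln(1 − 4p/3) = −0.75 ln(1 − 0.430667) = −0.75 ln(0.569333)
  = −0.75 × (-0.563290) = 0.422468 substitutions/site.
Under a molecular clock d = 2μt, so t = d/(2μ) = 0.422468 / (2 × 0.0072) = 29.34 Myr.

29.34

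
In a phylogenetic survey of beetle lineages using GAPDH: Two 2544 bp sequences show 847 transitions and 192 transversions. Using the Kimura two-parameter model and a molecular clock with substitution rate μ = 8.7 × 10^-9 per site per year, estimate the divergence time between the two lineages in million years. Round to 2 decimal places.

41.21

P = 847/2544 ≈ 0.33294 and Q = 192/2544 ≈ 0.075472.
Under the Kimura two-parameter model, d = −½ ln(1 − 2P − Q) − ¼ ln(1 − 2Q).
1 − 2P − Q = 0.258648, giving −½ ln(0.258648) = 0.676144.
1 − 2Q = 0.849056, giving −¼ ln(0.849056) = 0.040908.
d = 0.676144 + 0.040908 = 0.717052.
Under a molecular clock d = 2μt, so t = d/(2μ) = 0.717052 / (2 × 8.7 × 10^-9) = 41.21 million years.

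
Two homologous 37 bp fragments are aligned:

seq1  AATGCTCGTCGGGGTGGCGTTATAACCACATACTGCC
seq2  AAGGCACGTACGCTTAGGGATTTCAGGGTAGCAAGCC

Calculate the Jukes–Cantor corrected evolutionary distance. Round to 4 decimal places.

0.8656

The sequences differ at 19 of 37 sites, so p = 19/37 ≈ 0.513514.
d = −(3/4) ln(1 − 4p/3) = −0.75 ln(1 − 0.684685) = −0.75 ln(0.315315)
  = −0.75 × (-1.154183) = 0.865637 substitutions/site.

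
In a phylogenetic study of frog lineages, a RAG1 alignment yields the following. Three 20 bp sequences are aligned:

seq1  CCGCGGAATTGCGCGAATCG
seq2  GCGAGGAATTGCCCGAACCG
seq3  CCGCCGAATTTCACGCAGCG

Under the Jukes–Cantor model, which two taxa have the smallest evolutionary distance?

seq1 and seq2

seq1–seq2: 4/20 differ, p = 0.200, d = 0.233.
seq1–seq3: 5/20 differ, p = 0.250, d = 0.304.
seq2–seq3: 7/20 differ, p = 0.350, d = 0.471.
The smallest distance is between seq1 and seq2.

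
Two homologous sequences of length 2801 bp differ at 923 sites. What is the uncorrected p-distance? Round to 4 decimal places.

p = 923/2801 = 0.329525… ≈ 0.3295 (to 4 d.p.).

0.3295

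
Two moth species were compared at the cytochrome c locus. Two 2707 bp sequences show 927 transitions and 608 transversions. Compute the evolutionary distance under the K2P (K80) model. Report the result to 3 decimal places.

1.350

P = 927/2707 ≈ 0.342446 and Q = 608/2707 ≈ 0.224603.
Under the Kimura two-parameter model, d = −½ ln(1 − 2P − Q) − ¼ ln(1 − 2Q).
1 − 2P − Q = 0.090505, giving −½ ln(0.090505) = 1.201175.
1 − 2Q = 0.550794, giving −¼ ln(0.550794) = 0.149099.
d = 1.201175 + 0.149099 = 1.350274.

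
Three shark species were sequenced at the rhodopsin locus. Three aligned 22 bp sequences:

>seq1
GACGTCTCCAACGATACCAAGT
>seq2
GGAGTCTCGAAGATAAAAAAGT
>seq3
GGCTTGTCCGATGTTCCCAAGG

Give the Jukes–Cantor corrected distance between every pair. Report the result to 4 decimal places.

seq1–seq2: 9/22 sites differ → p ≈ 0.409091, d = −0.75 ln(1 − 0.545455) = 0.591344 ≈ 0.5913.
seq1–seq3: 8/22 sites differ → p ≈ 0.363636, d = −0.75 ln(1 − 0.484848) = 0.497470 ≈ 0.4975.
seq2–seq3: 12/22 sites differ → p ≈ 0.545455, d = −0.75 ln(1 − 0.727273) = 0.974463 ≈ 0.9745.

d(seq1,seq2) = 0.5913, d(seq1,seq3) = 0.4975, d(seq2,seq3) = 0.9745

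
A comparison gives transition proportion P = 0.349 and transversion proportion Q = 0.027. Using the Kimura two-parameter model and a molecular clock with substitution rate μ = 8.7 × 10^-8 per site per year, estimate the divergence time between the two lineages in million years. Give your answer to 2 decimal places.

Under the Kimura two-parameter model, d = −½ ln(1 − 2P − Q) − ¼ ln(1 − 2Q).
1 − 2P − Q = 0.275, giving −½ ln(0.275) = 0.645492.
1 − 2Q = 0.946, giving −¼ ln(0.946) = 0.013878.
d = 0.645492 + 0.013878 = 0.659370.
Under a molecular clock d = 2μt, so t = d/(2μ) = 0.659370 / (2 × 8.7 × 10^-8) = 3.79 million years.

3.79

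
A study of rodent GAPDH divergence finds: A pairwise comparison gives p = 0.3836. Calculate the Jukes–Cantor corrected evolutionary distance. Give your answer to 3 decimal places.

0.537

d = −(3/4) ln(1 − 4p/3) = −0.75 ln(1 − 0.511467) = −0.75 ln(0.488533)
  = −0.75 × (-0.716348) = 0.537261 substitutions/site.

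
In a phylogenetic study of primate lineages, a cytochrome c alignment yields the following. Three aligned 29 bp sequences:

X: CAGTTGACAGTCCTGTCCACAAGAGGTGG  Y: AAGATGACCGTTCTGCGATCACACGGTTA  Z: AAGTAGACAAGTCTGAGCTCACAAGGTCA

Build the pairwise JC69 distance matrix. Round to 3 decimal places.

X–Y: 13/29 sites differ → p ≈ 0.448276, d = −0.75 ln(1 − 0.597701) = 0.682920 ≈ 0.683.
X–Z: 12/29 sites differ → p ≈ 0.413793, d = −0.75 ln(1 − 0.551724) = 0.601760 ≈ 0.602.
Y–Z: 9/29 sites differ → p ≈ 0.310345, d = −0.75 ln(1 − 0.413793) = 0.400562 ≈ 0.401.

d(X,Y) = 0.683, d(X,Z) = 0.602, d(Y,Z) = 0.401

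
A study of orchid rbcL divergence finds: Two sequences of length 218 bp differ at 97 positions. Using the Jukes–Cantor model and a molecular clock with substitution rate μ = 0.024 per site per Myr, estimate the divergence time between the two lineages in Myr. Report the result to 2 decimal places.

p = 97/218 ≈ 0.444954.
d = −(3/4) ln(1 − 4p/3) = −0.75 ln(1 − 0.593272) = −0.75 ln(0.406728)
  = −0.75 × (-0.899611) = 0.674708 substitutions/site.
Under a molecular clock d = 2μt, so t = d/(2μ) = 0.674708 / (2 × 0.024) = 14.06 Myr.

14.06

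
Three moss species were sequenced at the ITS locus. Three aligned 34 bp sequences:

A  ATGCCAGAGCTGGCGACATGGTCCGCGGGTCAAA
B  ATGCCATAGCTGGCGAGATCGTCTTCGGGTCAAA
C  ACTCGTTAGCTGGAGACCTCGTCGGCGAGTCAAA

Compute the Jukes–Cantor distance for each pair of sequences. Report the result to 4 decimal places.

d(A,B) = 0.1637, d(A,C) = 0.3734, d(B,C) = 0.3734

A–B: 5/34 sites differ → p ≈ 0.147059, d = −0.75 ln(1 − 0.196079) = 0.163691 ≈ 0.1637.
A–C: 10/34 sites differ → p ≈ 0.294118, d = −0.75 ln(1 − 0.392157) = 0.373379 ≈ 0.3734.
B–C: 10/34 sites differ → p ≈ 0.294118, d = −0.75 ln(1 − 0.392157) = 0.373379 ≈ 0.3734.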